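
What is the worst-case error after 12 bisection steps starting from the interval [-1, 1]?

Bisection error bound: |error| ≤ (b-a)/2^n
|error| ≤ (1 - (-1))/2^12 = 2/2^12
|error| ≤ 0.0004882812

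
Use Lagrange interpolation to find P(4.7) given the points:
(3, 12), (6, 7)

Lagrange interpolation formula:
P(x) = Σ yᵢ × Lᵢ(x)
where Lᵢ(x) = Π_{j≠i} (x - xⱼ)/(xᵢ - xⱼ)

L_0(4.7) = (4.7 - 6)/(3 - 6) = 0.433333
L_1(4.7) = (4.7 - 3)/(6 - 3) = 0.566667

P(4.7) = 12×L_0(4.7) + 7×L_1(4.7)
P(4.7) = 9.166667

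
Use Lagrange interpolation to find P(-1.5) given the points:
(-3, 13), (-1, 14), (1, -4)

Lagrange interpolation formula:
P(x) = Σ yᵢ × Lᵢ(x)
where Lᵢ(x) = Π_{j≠i} (x - xⱼ)/(xᵢ - xⱼ)

L_0(-1.5) = (-1.5 - (-1))/(-3 - (-1)) × (-1.5 - 1)/(-3 - 1) = 0.156250
L_1(-1.5) = (-1.5 - (-3))/(-1 - (-3)) × (-1.5 - 1)/(-1 - 1) = 0.937500
L_2(-1.5) = (-1.5 - (-3))/(1 - (-3)) × (-1.5 - (-1))/(1 - (-1)) = -0.093750

P(-1.5) = 13×L_0(-1.5) + 14×L_1(-1.5) + (-4)×L_2(-1.5)
P(-1.5) = 15.531250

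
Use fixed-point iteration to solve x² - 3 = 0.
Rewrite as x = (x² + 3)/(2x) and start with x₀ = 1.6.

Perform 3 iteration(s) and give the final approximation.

Equation: x² - 3 = 0
Fixed-point form: x = (x² + 3)/(2x)
x₀ = 1.6

x_1 = g(1.600000) = 1.737500
x_2 = g(1.737500) = 1.732059
x_3 = g(1.732059) = 1.732051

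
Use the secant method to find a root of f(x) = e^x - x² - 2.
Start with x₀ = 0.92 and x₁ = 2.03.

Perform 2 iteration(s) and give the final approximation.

f(x) = e^x - x² - 2
x₀ = 0.92, x₁ = 2.03

Secant formula: x_{n+1} = x_n - f(x_n)(x_n - x_{n-1})/(f(x_n) - f(x_{n-1}))

Iteration 1:
  f(0.920000) = -0.337110
  f(2.030000) = 1.493186
  x_2 = 2.030000 - 1.493186×(2.030000 - 0.920000)/(1.493186 - (-0.337110))
       = 1.124443
Iteration 2:
  f(2.030000) = 1.493186
  f(1.124443) = -0.185870
  x_3 = 1.124443 - (-0.185870)×(1.124443 - 2.030000)/(-0.185870 - 1.493186)
       = 1.224688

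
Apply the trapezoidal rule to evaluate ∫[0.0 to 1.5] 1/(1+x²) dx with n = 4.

f(x) = 1/(1+x²)
a = 0.0, b = 1.5, n = 4
h = (b - a)/n = 0.375000

Trapezoidal rule: (h/2)[f(x₀) + 2f(x₁) + 2f(x₂) + ... + f(xₙ)]

x_0 = 0.0000, f(x_0) = 1.000000, coefficient = 1
x_1 = 0.3750, f(x_1) = 0.876712, coefficient = 2
x_2 = 0.7500, f(x_2) = 0.640000, coefficient = 2
x_3 = 1.1250, f(x_3) = 0.441379, coefficient = 2
x_4 = 1.5000, f(x_4) = 0.307692, coefficient = 1

I ≈ (0.375000/2) × 5.223876 = 0.979477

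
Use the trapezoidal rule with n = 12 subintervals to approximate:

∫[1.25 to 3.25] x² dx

f(x) = x²
a = 1.25, b = 3.25, n = 12
h = (b - a)/n = 0.166667

Trapezoidal rule: (h/2)[f(x₀) + 2f(x₁) + 2f(x₂) + ... + f(xₙ)]

x_0 = 1.2500, f(x_0) = 1.562500, coefficient = 1
x_1 = 1.4167, f(x_1) = 2.006944, coefficient = 2
x_2 = 1.5833, f(x_2) = 2.506944, coefficient = 2
x_3 = 1.7500, f(x_3) = 3.062500, coefficient = 2
x_4 = 1.9167, f(x_4) = 3.673611, coefficient = 2
x_5 = 2.0833, f(x_5) = 4.340278, coefficient = 2
x_6 = 2.2500, f(x_6) = 5.062500, coefficient = 2
x_7 = 2.4167, f(x_7) = 5.840278, coefficient = 2
x_8 = 2.5833, f(x_8) = 6.673611, coefficient = 2
x_9 = 2.7500, f(x_9) = 7.562500, coefficient = 2
x_10 = 2.9167, f(x_10) = 8.506944, coefficient = 2
x_11 = 3.0833, f(x_11) = 9.506944, coefficient = 2
x_12 = 3.2500, f(x_12) = 10.562500, coefficient = 1

I ≈ (0.166667/2) × 129.611111 = 10.800926
Exact value: 10.791667
Error: 0.009259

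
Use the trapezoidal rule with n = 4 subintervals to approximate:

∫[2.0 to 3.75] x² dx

f(x) = x²
a = 2.0, b = 3.75, n = 4
h = (b - a)/n = 0.437500

Trapezoidal rule: (h/2)[f(x₀) + 2f(x₁) + 2f(x₂) + ... + f(xₙ)]

x_0 = 2.0000, f(x_0) = 4.000000, coefficient = 1
x_1 = 2.4375, f(x_1) = 5.941406, coefficient = 2
x_2 = 2.8750, f(x_2) = 8.265625, coefficient = 2
x_3 = 3.3125, f(x_3) = 10.972656, coefficient = 2
x_4 = 3.7500, f(x_4) = 14.062500, coefficient = 1

I ≈ (0.437500/2) × 68.421875 = 14.967285
Exact value: 14.911458
Error: 0.055827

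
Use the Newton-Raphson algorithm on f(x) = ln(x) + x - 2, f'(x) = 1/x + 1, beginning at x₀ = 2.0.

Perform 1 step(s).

f(x) = ln(x) + x - 2
f'(x) = 1/x + 1
x₀ = 2.0

Newton-Raphson formula: x_{n+1} = x_n - f(x_n)/f'(x_n)

Iteration 1:
  f(2.000000) = 0.693147
  f'(2.000000) = 1.500000
  x_1 = 2.000000 - 0.693147/1.500000 = 1.537902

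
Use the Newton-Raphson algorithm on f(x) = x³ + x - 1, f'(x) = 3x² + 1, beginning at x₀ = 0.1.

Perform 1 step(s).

f(x) = x³ + x - 1
f'(x) = 3x² + 1
x₀ = 0.1

Newton-Raphson formula: x_{n+1} = x_n - f(x_n)/f'(x_n)

Iteration 1:
  f(0.100000) = -0.899000
  f'(0.100000) = 1.030000
  x_1 = 0.100000 - (-0.899000)/1.030000 = 0.972816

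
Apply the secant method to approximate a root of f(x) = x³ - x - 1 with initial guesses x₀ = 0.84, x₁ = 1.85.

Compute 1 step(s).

f(x) = x³ - x - 1
x₀ = 0.84, x₁ = 1.85

Secant formula: x_{n+1} = x_n - f(x_n)(x_n - x_{n-1})/(f(x_n) - f(x_{n-1}))

Iteration 1:
  f(0.840000) = -1.247296
  f(1.850000) = 3.481625
  x_2 = 1.850000 - 3.481625×(1.850000 - 0.840000)/(3.481625 - (-1.247296))
       = 1.106397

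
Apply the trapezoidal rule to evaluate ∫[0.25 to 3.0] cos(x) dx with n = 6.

f(x) = cos(x)
a = 0.25, b = 3.0, n = 6
h = (b - a)/n = 0.458333

Trapezoidal rule: (h/2)[f(x₀) + 2f(x₁) + 2f(x₂) + ... + f(xₙ)]

x_0 = 0.2500, f(x_0) = 0.968912, coefficient = 1
x_1 = 0.7083, f(x_1) = 0.759447, coefficient = 2
x_2 = 1.1667, f(x_2) = 0.393219, coefficient = 2
x_3 = 1.6250, f(x_3) = -0.054177, coefficient = 2
x_4 = 2.0833, f(x_4) = -0.490390, coefficient = 2
x_5 = 2.5417, f(x_5) = -0.825377, coefficient = 2
x_6 = 3.0000, f(x_6) = -0.989992, coefficient = 1

I ≈ (0.458333/2) × -0.455637 = -0.104417
Exact value: -0.106284
Error: 0.001867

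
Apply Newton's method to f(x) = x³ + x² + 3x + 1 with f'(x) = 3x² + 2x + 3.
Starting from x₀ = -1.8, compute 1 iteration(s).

f(x) = x³ + x² + 3x + 1
f'(x) = 3x² + 2x + 3
x₀ = -1.8

Newton-Raphson formula: x_{n+1} = x_n - f(x_n)/f'(x_n)

Iteration 1:
  f(-1.800000) = -6.992000
  f'(-1.800000) = 9.120000
  x_1 = -1.800000 - (-6.992000)/9.120000 = -1.033333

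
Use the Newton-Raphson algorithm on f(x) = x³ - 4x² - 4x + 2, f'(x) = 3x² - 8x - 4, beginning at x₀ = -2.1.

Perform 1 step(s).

f(x) = x³ - 4x² - 4x + 2
f'(x) = 3x² - 8x - 4
x₀ = -2.1

Newton-Raphson formula: x_{n+1} = x_n - f(x_n)/f'(x_n)

Iteration 1:
  f(-2.100000) = -16.501000
  f'(-2.100000) = 26.030000
  x_1 = -2.100000 - (-16.501000)/26.030000 = -1.466078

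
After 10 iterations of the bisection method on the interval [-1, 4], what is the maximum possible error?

Bisection error bound: |error| ≤ (b-a)/2^n
|error| ≤ (4 - (-1))/2^10 = 5/2^10
|error| ≤ 0.0048828125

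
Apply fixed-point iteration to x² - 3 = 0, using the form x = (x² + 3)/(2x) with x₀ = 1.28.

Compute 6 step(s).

Equation: x² - 3 = 0
Fixed-point form: x = (x² + 3)/(2x)
x₀ = 1.28

x_1 = g(1.280000) = 1.811875
x_2 = g(1.811875) = 1.733809
x_3 = g(1.733809) = 1.732052
x_4 = g(1.732052) = 1.732051
x_5 = g(1.732051) = 1.732051
x_6 = g(1.732051) = 1.732051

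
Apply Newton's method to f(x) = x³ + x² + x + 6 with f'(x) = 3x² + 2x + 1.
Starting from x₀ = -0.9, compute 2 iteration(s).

f(x) = x³ + x² + x + 6
f'(x) = 3x² + 2x + 1
x₀ = -0.9

Newton-Raphson formula: x_{n+1} = x_n - f(x_n)/f'(x_n)

Iteration 1:
  f(-0.900000) = 5.181000
  f'(-0.900000) = 1.630000
  x_1 = -0.900000 - 5.181000/1.630000 = -4.078528
Iteration 2:
  f(-4.078528) = -49.287949
  f'(-4.078528) = 42.746107
  x_2 = -4.078528 - (-49.287949)/42.746107 = -2.925488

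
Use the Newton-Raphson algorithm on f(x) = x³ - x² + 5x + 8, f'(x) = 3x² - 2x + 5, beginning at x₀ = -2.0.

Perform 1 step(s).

f(x) = x³ - x² + 5x + 8
f'(x) = 3x² - 2x + 5
x₀ = -2.0

Newton-Raphson formula: x_{n+1} = x_n - f(x_n)/f'(x_n)

Iteration 1:
  f(-2.000000) = -14.000000
  f'(-2.000000) = 21.000000
  x_1 = -2.000000 - (-14.000000)/21.000000 = -1.333333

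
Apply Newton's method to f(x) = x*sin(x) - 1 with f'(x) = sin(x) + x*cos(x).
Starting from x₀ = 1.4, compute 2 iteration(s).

f(x) = x*sin(x) - 1
f'(x) = sin(x) + x*cos(x)
x₀ = 1.4

Newton-Raphson formula: x_{n+1} = x_n - f(x_n)/f'(x_n)

Iteration 1:
  f(1.400000) = 0.379630
  f'(1.400000) = 1.223404
  x_1 = 1.400000 - 0.379630/1.223404 = 1.089694
Iteration 2:
  f(1.089694) = -0.034002
  f'(1.089694) = 1.390749
  x_2 = 1.089694 - (-0.034002)/1.390749 = 1.114143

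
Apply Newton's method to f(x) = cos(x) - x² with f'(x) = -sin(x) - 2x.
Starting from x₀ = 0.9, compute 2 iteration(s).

f(x) = cos(x) - x²
f'(x) = -sin(x) - 2x
x₀ = 0.9

Newton-Raphson formula: x_{n+1} = x_n - f(x_n)/f'(x_n)

Iteration 1:
  f(0.900000) = -0.188390
  f'(0.900000) = -2.583327
  x_1 = 0.900000 - (-0.188390)/(-2.583327) = 0.827075
Iteration 2:
  f(0.827075) = -0.007021
  f'(0.827075) = -2.390103
  x_2 = 0.827075 - (-0.007021)/(-2.390103) = 0.824137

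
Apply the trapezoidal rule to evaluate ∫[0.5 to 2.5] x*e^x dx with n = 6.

f(x) = x*e^x
a = 0.5, b = 2.5, n = 6
h = (b - a)/n = 0.333333

Trapezoidal rule: (h/2)[f(x₀) + 2f(x₁) + 2f(x₂) + ... + f(xₙ)]

x_0 = 0.5000, f(x_0) = 0.824361, coefficient = 1
x_1 = 0.8333, f(x_1) = 1.917480, coefficient = 2
x_2 = 1.1667, f(x_2) = 3.746482, coefficient = 2
x_3 = 1.5000, f(x_3) = 6.722534, coefficient = 2
x_4 = 1.8333, f(x_4) = 11.466952, coefficient = 2
x_5 = 2.1667, f(x_5) = 18.913133, coefficient = 2
x_6 = 2.5000, f(x_6) = 30.456235, coefficient = 1

I ≈ (0.333333/2) × 116.813757 = 19.468959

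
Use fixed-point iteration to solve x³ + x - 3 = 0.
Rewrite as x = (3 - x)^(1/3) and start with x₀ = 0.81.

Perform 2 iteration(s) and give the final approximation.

Equation: x³ + x - 3 = 0
Fixed-point form: x = (3 - x)^(1/3)
x₀ = 0.81

x_1 = g(0.810000) = 1.298618
x_2 = g(1.298618) = 1.193807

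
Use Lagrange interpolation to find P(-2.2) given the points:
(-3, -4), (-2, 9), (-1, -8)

Lagrange interpolation formula:
P(x) = Σ yᵢ × Lᵢ(x)
where Lᵢ(x) = Π_{j≠i} (x - xⱼ)/(xᵢ - xⱼ)

L_0(-2.2) = (-2.2 - (-2))/(-3 - (-2)) × (-2.2 - (-1))/(-3 - (-1)) = 0.120000
L_1(-2.2) = (-2.2 - (-3))/(-2 - (-3)) × (-2.2 - (-1))/(-2 - (-1)) = 0.960000
L_2(-2.2) = (-2.2 - (-3))/(-1 - (-3)) × (-2.2 - (-2))/(-1 - (-2)) = -0.080000

P(-2.2) = (-4)×L_0(-2.2) + 9×L_1(-2.2) + (-8)×L_2(-2.2)
P(-2.2) = 8.800000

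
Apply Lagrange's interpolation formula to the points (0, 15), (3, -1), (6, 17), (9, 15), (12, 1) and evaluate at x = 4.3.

Lagrange interpolation formula:
P(x) = Σ yᵢ × Lᵢ(x)
where Lᵢ(x) = Π_{j≠i} (x - xⱼ)/(xᵢ - xⱼ)

L_0(4.3) = (4.3 - 3)/(0 - 3) × (4.3 - 6)/(0 - 6) × (4.3 - 9)/(0 - 9) × (4.3 - 12)/(0 - 12) = -0.041142
L_1(4.3) = (4.3 - 0)/(3 - 0) × (4.3 - 6)/(3 - 6) × (4.3 - 9)/(3 - 9) × (4.3 - 12)/(3 - 12) = 0.544339
L_2(4.3) = (4.3 - 0)/(6 - 0) × (4.3 - 3)/(6 - 3) × (4.3 - 9)/(6 - 9) × (4.3 - 12)/(6 - 12) = 0.624389
L_3(4.3) = (4.3 - 0)/(9 - 0) × (4.3 - 3)/(9 - 3) × (4.3 - 6)/(9 - 6) × (4.3 - 12)/(9 - 12) = -0.150562
L_4(4.3) = (4.3 - 0)/(12 - 0) × (4.3 - 3)/(12 - 3) × (4.3 - 6)/(12 - 6) × (4.3 - 9)/(12 - 9) = 0.022975

P(4.3) = 15×L_0(4.3) + (-1)×L_1(4.3) + 17×L_2(4.3) + 15×L_3(4.3) + 1×L_4(4.3)
P(4.3) = 7.217695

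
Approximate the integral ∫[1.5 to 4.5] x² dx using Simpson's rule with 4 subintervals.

f(x) = x²
a = 1.5, b = 4.5, n = 4
h = (b - a)/n = 0.750000

Simpson's rule: (h/3)[f(x₀) + 4f(x₁) + 2f(x₂) + ... + f(xₙ)]

x_0 = 1.5000, f(x_0) = 2.250000, coefficient = 1
x_1 = 2.2500, f(x_1) = 5.062500, coefficient = 4
x_2 = 3.0000, f(x_2) = 9.000000, coefficient = 2
x_3 = 3.7500, f(x_3) = 14.062500, coefficient = 4
x_4 = 4.5000, f(x_4) = 20.250000, coefficient = 1

I ≈ (0.750000/3) × 117.000000 = 29.250000
Exact value: 29.250000
Error: 0.000000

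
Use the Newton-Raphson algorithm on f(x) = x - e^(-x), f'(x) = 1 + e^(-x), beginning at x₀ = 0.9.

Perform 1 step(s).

f(x) = x - e^(-x)
f'(x) = 1 + e^(-x)
x₀ = 0.9

Newton-Raphson formula: x_{n+1} = x_n - f(x_n)/f'(x_n)

Iteration 1:
  f(0.900000) = 0.493430
  f'(0.900000) = 1.406570
  x_1 = 0.900000 - 0.493430/1.406570 = 0.549196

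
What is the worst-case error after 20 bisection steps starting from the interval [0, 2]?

Bisection error bound: |error| ≤ (b-a)/2^n
|error| ≤ (2 - 0)/2^20 = 2/2^20
|error| ≤ 0.0000019073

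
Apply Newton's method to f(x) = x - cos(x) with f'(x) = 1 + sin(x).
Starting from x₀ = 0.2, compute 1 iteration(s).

f(x) = x - cos(x)
f'(x) = 1 + sin(x)
x₀ = 0.2

Newton-Raphson formula: x_{n+1} = x_n - f(x_n)/f'(x_n)

Iteration 1:
  f(0.200000) = -0.780067
  f'(0.200000) = 1.198669
  x_1 = 0.200000 - (-0.780067)/1.198669 = 0.850777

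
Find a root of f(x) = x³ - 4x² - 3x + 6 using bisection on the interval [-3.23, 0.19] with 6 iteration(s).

f(x) = x³ - 4x² - 3x + 6
Initial interval: [-3.23, 0.19]

Iteration 1:
  c_1 = (-3.230000 + 0.190000)/2 = -1.520000
  f(c_1) = f(-1.520000) = -2.193408
  f(a) × f(c) ≥ 0, new interval: [-1.520000, 0.190000]
Iteration 2:
  c_2 = (-1.520000 + 0.190000)/2 = -0.665000
  f(c_2) = f(-0.665000) = 5.932020
  f(a) × f(c) < 0, new interval: [-1.520000, -0.665000]
Iteration 3:
  c_3 = (-1.520000 + (-0.665000))/2 = -1.092500
  f(c_3) = f(-1.092500) = 3.199315
  f(a) × f(c) < 0, new interval: [-1.520000, -1.092500]
Iteration 4:
  c_4 = (-1.520000 + (-1.092500))/2 = -1.306250
  f(c_4) = f(-1.306250) = 0.864754
  f(a) × f(c) < 0, new interval: [-1.520000, -1.306250]
Iteration 5:
  c_5 = (-1.520000 + (-1.306250))/2 = -1.413125
  f(c_5) = f(-1.413125) = -0.570215
  f(a) × f(c) ≥ 0, new interval: [-1.413125, -1.306250]
Iteration 6:
  c_6 = (-1.413125 + (-1.306250))/2 = -1.359687
  f(c_6) = f(-1.359687) = 0.170340
  f(a) × f(c) < 0, new interval: [-1.413125, -1.359687]

After 6 iteration(s), the approximation is c_6 = -1.359687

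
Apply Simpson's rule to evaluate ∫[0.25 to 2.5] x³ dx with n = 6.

f(x) = x³
a = 0.25, b = 2.5, n = 6
h = (b - a)/n = 0.375000

Simpson's rule: (h/3)[f(x₀) + 4f(x₁) + 2f(x₂) + ... + f(xₙ)]

x_0 = 0.2500, f(x_0) = 0.015625, coefficient = 1
x_1 = 0.6250, f(x_1) = 0.244141, coefficient = 4
x_2 = 1.0000, f(x_2) = 1.000000, coefficient = 2
x_3 = 1.3750, f(x_3) = 2.599609, coefficient = 4
x_4 = 1.7500, f(x_4) = 5.359375, coefficient = 2
x_5 = 2.1250, f(x_5) = 9.595703, coefficient = 4
x_6 = 2.5000, f(x_6) = 15.625000, coefficient = 1

I ≈ (0.375000/3) × 78.117188 = 9.764648
Exact value: 9.764648
Error: 0.000000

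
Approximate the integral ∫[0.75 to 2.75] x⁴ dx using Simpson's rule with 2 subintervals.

f(x) = x⁴
a = 0.75, b = 2.75, n = 2
h = (b - a)/n = 1.000000

Simpson's rule: (h/3)[f(x₀) + 4f(x₁) + 2f(x₂) + ... + f(xₙ)]

x_0 = 0.7500, f(x_0) = 0.316406, coefficient = 1
x_1 = 1.7500, f(x_1) = 9.378906, coefficient = 4
x_2 = 2.7500, f(x_2) = 57.191406, coefficient = 1

I ≈ (1.000000/3) × 95.023438 = 31.674479
Exact value: 31.407813
Error: 0.266667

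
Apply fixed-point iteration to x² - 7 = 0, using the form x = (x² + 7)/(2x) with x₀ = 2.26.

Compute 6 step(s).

Equation: x² - 7 = 0
Fixed-point form: x = (x² + 7)/(2x)
x₀ = 2.26

x_1 = g(2.260000) = 2.678673
x_2 = g(2.678673) = 2.645954
x_3 = g(2.645954) = 2.645751
x_4 = g(2.645751) = 2.645751
x_5 = g(2.645751) = 2.645751
x_6 = g(2.645751) = 2.645751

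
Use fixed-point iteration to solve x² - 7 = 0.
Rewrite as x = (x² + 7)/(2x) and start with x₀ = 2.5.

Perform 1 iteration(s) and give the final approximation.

Equation: x² - 7 = 0
Fixed-point form: x = (x² + 7)/(2x)
x₀ = 2.5

x_1 = g(2.500000) = 2.650000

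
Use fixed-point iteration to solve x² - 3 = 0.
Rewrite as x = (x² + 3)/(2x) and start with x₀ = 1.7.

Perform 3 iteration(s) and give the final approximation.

Equation: x² - 3 = 0
Fixed-point form: x = (x² + 3)/(2x)
x₀ = 1.7

x_1 = g(1.700000) = 1.732353
x_2 = g(1.732353) = 1.732051
x_3 = g(1.732051) = 1.732051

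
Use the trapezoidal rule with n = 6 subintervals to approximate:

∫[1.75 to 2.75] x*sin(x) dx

f(x) = x*sin(x)
a = 1.75, b = 2.75, n = 6
h = (b - a)/n = 0.166667

Trapezoidal rule: (h/2)[f(x₀) + 2f(x₁) + 2f(x₂) + ... + f(xₙ)]

x_0 = 1.7500, f(x_0) = 1.721975, coefficient = 1
x_1 = 1.9167, f(x_1) = 1.803163, coefficient = 2
x_2 = 2.0833, f(x_2) = 1.815632, coefficient = 2
x_3 = 2.2500, f(x_3) = 1.750665, coefficient = 2
x_4 = 2.4167, f(x_4) = 1.602443, coefficient = 2
x_5 = 2.5833, f(x_5) = 1.368419, coefficient = 2
x_6 = 2.7500, f(x_6) = 1.049568, coefficient = 1

I ≈ (0.166667/2) × 19.452187 = 1.621016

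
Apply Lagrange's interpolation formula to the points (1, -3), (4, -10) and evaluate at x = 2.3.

Lagrange interpolation formula:
P(x) = Σ yᵢ × Lᵢ(x)
where Lᵢ(x) = Π_{j≠i} (x - xⱼ)/(xᵢ - xⱼ)

L_0(2.3) = (2.3 - 4)/(1 - 4) = 0.566667
L_1(2.3) = (2.3 - 1)/(4 - 1) = 0.433333

P(2.3) = (-3)×L_0(2.3) + (-10)×L_1(2.3)
P(2.3) = -6.033333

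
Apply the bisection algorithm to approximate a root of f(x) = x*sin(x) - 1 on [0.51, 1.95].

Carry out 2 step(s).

f(x) = x*sin(x) - 1
Initial interval: [0.51, 1.95]

Iteration 1:
  c_1 = (0.510000 + 1.950000)/2 = 1.230000
  f(c_1) = f(1.230000) = 0.159261
  f(a) × f(c) < 0, new interval: [0.510000, 1.230000]
Iteration 2:
  c_2 = (0.510000 + 1.230000)/2 = 0.870000
  f(c_2) = f(0.870000) = -0.335034
  f(a) × f(c) ≥ 0, new interval: [0.870000, 1.230000]

After 2 iteration(s), the approximation is c_2 = 0.870000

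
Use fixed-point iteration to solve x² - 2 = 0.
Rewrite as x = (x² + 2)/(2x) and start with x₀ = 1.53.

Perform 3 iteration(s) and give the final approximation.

Equation: x² - 2 = 0
Fixed-point form: x = (x² + 2)/(2x)
x₀ = 1.53

x_1 = g(1.530000) = 1.418595
x_2 = g(1.418595) = 1.414220
x_3 = g(1.414220) = 1.414214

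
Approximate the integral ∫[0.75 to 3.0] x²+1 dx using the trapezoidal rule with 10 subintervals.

f(x) = x²+1
a = 0.75, b = 3.0, n = 10
h = (b - a)/n = 0.225000

Trapezoidal rule: (h/2)[f(x₀) + 2f(x₁) + 2f(x₂) + ... + f(xₙ)]

x_0 = 0.7500, f(x_0) = 1.562500, coefficient = 1
x_1 = 0.9750, f(x_1) = 1.950625, coefficient = 2
x_2 = 1.2000, f(x_2) = 2.440000, coefficient = 2
x_3 = 1.4250, f(x_3) = 3.030625, coefficient = 2
x_4 = 1.6500, f(x_4) = 3.722500, coefficient = 2
x_5 = 1.8750, f(x_5) = 4.515625, coefficient = 2
x_6 = 2.1000, f(x_6) = 5.410000, coefficient = 2
x_7 = 2.3250, f(x_7) = 6.405625, coefficient = 2
x_8 = 2.5500, f(x_8) = 7.502500, coefficient = 2
x_9 = 2.7750, f(x_9) = 8.700625, coefficient = 2
x_10 = 3.0000, f(x_10) = 10.000000, coefficient = 1

I ≈ (0.225000/2) × 98.918750 = 11.128359
Exact value: 11.109375
Error: 0.018984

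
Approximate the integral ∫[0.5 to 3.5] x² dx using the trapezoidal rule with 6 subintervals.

f(x) = x²
a = 0.5, b = 3.5, n = 6
h = (b - a)/n = 0.500000

Trapezoidal rule: (h/2)[f(x₀) + 2f(x₁) + 2f(x₂) + ... + f(xₙ)]

x_0 = 0.5000, f(x_0) = 0.250000, coefficient = 1
x_1 = 1.0000, f(x_1) = 1.000000, coefficient = 2
x_2 = 1.5000, f(x_2) = 2.250000, coefficient = 2
x_3 = 2.0000, f(x_3) = 4.000000, coefficient = 2
x_4 = 2.5000, f(x_4) = 6.250000, coefficient = 2
x_5 = 3.0000, f(x_5) = 9.000000, coefficient = 2
x_6 = 3.5000, f(x_6) = 12.250000, coefficient = 1

I ≈ (0.500000/2) × 57.500000 = 14.375000
Exact value: 14.250000
Error: 0.125000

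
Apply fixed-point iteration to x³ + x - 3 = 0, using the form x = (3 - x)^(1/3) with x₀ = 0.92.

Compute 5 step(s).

Equation: x³ + x - 3 = 0
Fixed-point form: x = (3 - x)^(1/3)
x₀ = 0.92

x_1 = g(0.920000) = 1.276501
x_2 = g(1.276501) = 1.198957
x_3 = g(1.198957) = 1.216675
x_4 = g(1.216675) = 1.212672
x_5 = g(1.212672) = 1.213579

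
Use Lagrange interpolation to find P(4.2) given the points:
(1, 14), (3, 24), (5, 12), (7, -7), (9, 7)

Lagrange interpolation formula:
P(x) = Σ yᵢ × Lᵢ(x)
where Lᵢ(x) = Π_{j≠i} (x - xⱼ)/(xᵢ - xⱼ)

L_0(4.2) = (4.2 - 3)/(1 - 3) × (4.2 - 5)/(1 - 5) × (4.2 - 7)/(1 - 7) × (4.2 - 9)/(1 - 9) = -0.033600
L_1(4.2) = (4.2 - 1)/(3 - 1) × (4.2 - 5)/(3 - 5) × (4.2 - 7)/(3 - 7) × (4.2 - 9)/(3 - 9) = 0.358400
L_2(4.2) = (4.2 - 1)/(5 - 1) × (4.2 - 3)/(5 - 3) × (4.2 - 7)/(5 - 7) × (4.2 - 9)/(5 - 9) = 0.806400
L_3(4.2) = (4.2 - 1)/(7 - 1) × (4.2 - 3)/(7 - 3) × (4.2 - 5)/(7 - 5) × (4.2 - 9)/(7 - 9) = -0.153600
L_4(4.2) = (4.2 - 1)/(9 - 1) × (4.2 - 3)/(9 - 3) × (4.2 - 5)/(9 - 5) × (4.2 - 7)/(9 - 7) = 0.022400

P(4.2) = 14×L_0(4.2) + 24×L_1(4.2) + 12×L_2(4.2) + (-7)×L_3(4.2) + 7×L_4(4.2)
P(4.2) = 19.040000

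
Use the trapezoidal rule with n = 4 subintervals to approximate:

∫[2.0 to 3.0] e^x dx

f(x) = e^x
a = 2.0, b = 3.0, n = 4
h = (b - a)/n = 0.250000

Trapezoidal rule: (h/2)[f(x₀) + 2f(x₁) + 2f(x₂) + ... + f(xₙ)]

x_0 = 2.0000, f(x_0) = 7.389056, coefficient = 1
x_1 = 2.2500, f(x_1) = 9.487736, coefficient = 2
x_2 = 2.5000, f(x_2) = 12.182494, coefficient = 2
x_3 = 2.7500, f(x_3) = 15.642632, coefficient = 2
x_4 = 3.0000, f(x_4) = 20.085537, coefficient = 1

I ≈ (0.250000/2) × 102.100316 = 12.762540
Exact value: 12.696481
Error: 0.066059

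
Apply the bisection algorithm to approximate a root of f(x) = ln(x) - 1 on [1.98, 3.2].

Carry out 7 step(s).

f(x) = ln(x) - 1
Initial interval: [1.98, 3.2]

Iteration 1:
  c_1 = (1.980000 + 3.200000)/2 = 2.590000
  f(c_1) = f(2.590000) = -0.048342
  f(a) × f(c) ≥ 0, new interval: [2.590000, 3.200000]
Iteration 2:
  c_2 = (2.590000 + 3.200000)/2 = 2.895000
  f(c_2) = f(2.895000) = 0.062985
  f(a) × f(c) < 0, new interval: [2.590000, 2.895000]
Iteration 3:
  c_3 = (2.590000 + 2.895000)/2 = 2.742500
  f(c_3) = f(2.742500) = 0.008870
  f(a) × f(c) < 0, new interval: [2.590000, 2.742500]
Iteration 4:
  c_4 = (2.590000 + 2.742500)/2 = 2.666250
  f(c_4) = f(2.666250) = -0.019327
  f(a) × f(c) ≥ 0, new interval: [2.666250, 2.742500]
Iteration 5:
  c_5 = (2.666250 + 2.742500)/2 = 2.704375
  f(c_5) = f(2.704375) = -0.005129
  f(a) × f(c) ≥ 0, new interval: [2.704375, 2.742500]
Iteration 6:
  c_6 = (2.704375 + 2.742500)/2 = 2.723437
  f(c_6) = f(2.723437) = 0.001895
  f(a) × f(c) < 0, new interval: [2.704375, 2.723437]
Iteration 7:
  c_7 = (2.704375 + 2.723437)/2 = 2.713906
  f(c_7) = f(2.713906) = -0.001611
  f(a) × f(c) ≥ 0, new interval: [2.713906, 2.723437]

After 7 iteration(s), the approximation is c_7 = 2.713906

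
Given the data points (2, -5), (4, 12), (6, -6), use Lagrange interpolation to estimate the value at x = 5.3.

Lagrange interpolation formula:
P(x) = Σ yᵢ × Lᵢ(x)
where Lᵢ(x) = Π_{j≠i} (x - xⱼ)/(xᵢ - xⱼ)

L_0(5.3) = (5.3 - 4)/(2 - 4) × (5.3 - 6)/(2 - 6) = -0.113750
L_1(5.3) = (5.3 - 2)/(4 - 2) × (5.3 - 6)/(4 - 6) = 0.577500
L_2(5.3) = (5.3 - 2)/(6 - 2) × (5.3 - 4)/(6 - 4) = 0.536250

P(5.3) = (-5)×L_0(5.3) + 12×L_1(5.3) + (-6)×L_2(5.3)
P(5.3) = 4.281250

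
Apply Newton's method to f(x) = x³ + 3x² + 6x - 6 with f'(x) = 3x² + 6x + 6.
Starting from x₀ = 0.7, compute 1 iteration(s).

f(x) = x³ + 3x² + 6x - 6
f'(x) = 3x² + 6x + 6
x₀ = 0.7

Newton-Raphson formula: x_{n+1} = x_n - f(x_n)/f'(x_n)

Iteration 1:
  f(0.700000) = 0.013000
  f'(0.700000) = 11.670000
  x_1 = 0.700000 - 0.013000/11.670000 = 0.698886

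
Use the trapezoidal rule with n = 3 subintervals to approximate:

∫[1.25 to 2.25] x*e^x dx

f(x) = x*e^x
a = 1.25, b = 2.25, n = 3
h = (b - a)/n = 0.333333

Trapezoidal rule: (h/2)[f(x₀) + 2f(x₁) + 2f(x₂) + ... + f(xₙ)]

x_0 = 1.2500, f(x_0) = 4.362929, coefficient = 1
x_1 = 1.5833, f(x_1) = 7.712679, coefficient = 2
x_2 = 1.9167, f(x_2) = 13.029998, coefficient = 2
x_3 = 2.2500, f(x_3) = 21.347406, coefficient = 1

I ≈ (0.333333/2) × 67.195689 = 11.199282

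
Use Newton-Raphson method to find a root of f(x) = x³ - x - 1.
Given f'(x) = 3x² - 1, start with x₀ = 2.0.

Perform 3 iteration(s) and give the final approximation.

f(x) = x³ - x - 1
f'(x) = 3x² - 1
x₀ = 2.0

Newton-Raphson formula: x_{n+1} = x_n - f(x_n)/f'(x_n)

Iteration 1:
  f(2.000000) = 5.000000
  f'(2.000000) = 11.000000
  x_1 = 2.000000 - 5.000000/11.000000 = 1.545455
Iteration 2:
  f(1.545455) = 1.145755
  f'(1.545455) = 6.165289
  x_2 = 1.545455 - 1.145755/6.165289 = 1.359615
Iteration 3:
  f(1.359615) = 0.153705
  f'(1.359615) = 4.545658
  x_3 = 1.359615 - 0.153705/4.545658 = 1.325801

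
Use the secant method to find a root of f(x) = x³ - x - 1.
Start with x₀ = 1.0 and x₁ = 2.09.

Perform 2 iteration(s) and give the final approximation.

f(x) = x³ - x - 1
x₀ = 1.0, x₁ = 2.09

Secant formula: x_{n+1} = x_n - f(x_n)(x_n - x_{n-1})/(f(x_n) - f(x_{n-1}))

Iteration 1:
  f(1.000000) = -1.000000
  f(2.090000) = 6.039329
  x_2 = 2.090000 - 6.039329×(2.090000 - 1.000000)/(6.039329 - (-1.000000))
       = 1.154844
Iteration 2:
  f(2.090000) = 6.039329
  f(1.154844) = -0.614668
  x_3 = 1.154844 - (-0.614668)×(1.154844 - 2.090000)/(-0.614668 - 6.039329)
       = 1.241230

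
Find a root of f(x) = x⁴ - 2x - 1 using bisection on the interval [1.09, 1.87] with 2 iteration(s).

f(x) = x⁴ - 2x - 1
Initial interval: [1.09, 1.87]

Iteration 1:
  c_1 = (1.090000 + 1.870000)/2 = 1.480000
  f(c_1) = f(1.480000) = 0.837852
  f(a) × f(c) < 0, new interval: [1.090000, 1.480000]
Iteration 2:
  c_2 = (1.090000 + 1.480000)/2 = 1.285000
  f(c_2) = f(1.285000) = -0.843456
  f(a) × f(c) ≥ 0, new interval: [1.285000, 1.480000]

After 2 iteration(s), the approximation is c_2 = 1.285000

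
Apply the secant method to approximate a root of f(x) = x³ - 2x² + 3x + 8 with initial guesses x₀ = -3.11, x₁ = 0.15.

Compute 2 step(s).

f(x) = x³ - 2x² + 3x + 8
x₀ = -3.11, x₁ = 0.15

Secant formula: x_{n+1} = x_n - f(x_n)(x_n - x_{n-1})/(f(x_n) - f(x_{n-1}))

Iteration 1:
  f(-3.110000) = -50.754431
  f(0.150000) = 8.408375
  x_2 = 0.150000 - 8.408375×(0.150000 - (-3.110000))/(8.408375 - (-50.754431))
       = -0.313320
Iteration 2:
  f(0.150000) = 8.408375
  f(-0.313320) = 6.832943
  x_3 = -0.313320 - 6.832943×(-0.313320 - 0.150000)/(6.832943 - 8.408375)
       = -2.322825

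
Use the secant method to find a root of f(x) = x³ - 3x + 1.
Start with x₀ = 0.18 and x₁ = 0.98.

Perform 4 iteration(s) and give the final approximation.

f(x) = x³ - 3x + 1
x₀ = 0.18, x₁ = 0.98

Secant formula: x_{n+1} = x_n - f(x_n)(x_n - x_{n-1})/(f(x_n) - f(x_{n-1}))

Iteration 1:
  f(0.180000) = 0.465832
  f(0.980000) = -0.998808
  x_2 = 0.980000 - (-0.998808)×(0.980000 - 0.180000)/(-0.998808 - 0.465832)
       = 0.434442
Iteration 2:
  f(0.980000) = -0.998808
  f(0.434442) = -0.221329
  x_3 = 0.434442 - (-0.221329)×(0.434442 - 0.980000)/(-0.221329 - (-0.998808))
       = 0.279135
Iteration 3:
  f(0.434442) = -0.221329
  f(0.279135) = 0.184344
  x_4 = 0.279135 - 0.184344×(0.279135 - 0.434442)/(0.184344 - (-0.221329))
       = 0.349709
Iteration 4:
  f(0.279135) = 0.184344
  f(0.349709) = -0.006358
  x_5 = 0.349709 - (-0.006358)×(0.349709 - 0.279135)/(-0.006358 - 0.184344)
       = 0.347356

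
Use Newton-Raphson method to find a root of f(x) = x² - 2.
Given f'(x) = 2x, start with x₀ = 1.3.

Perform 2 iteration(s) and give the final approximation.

f(x) = x² - 2
f'(x) = 2x
x₀ = 1.3

Newton-Raphson formula: x_{n+1} = x_n - f(x_n)/f'(x_n)

Iteration 1:
  f(1.300000) = -0.310000
  f'(1.300000) = 2.600000
  x_1 = 1.300000 - (-0.310000)/2.600000 = 1.419231
Iteration 2:
  f(1.419231) = 0.014216
  f'(1.419231) = 2.838462
  x_2 = 1.419231 - 0.014216/2.838462 = 1.414222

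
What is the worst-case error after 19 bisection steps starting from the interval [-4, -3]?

Bisection error bound: |error| ≤ (b-a)/2^n
|error| ≤ (-3 - (-4))/2^19 = 1/2^19
|error| ≤ 0.0000019073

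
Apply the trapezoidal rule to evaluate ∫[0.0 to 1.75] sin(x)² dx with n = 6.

f(x) = sin(x)²
a = 0.0, b = 1.75, n = 6
h = (b - a)/n = 0.291667

Trapezoidal rule: (h/2)[f(x₀) + 2f(x₁) + 2f(x₂) + ... + f(xₙ)]

x_0 = 0.0000, f(x_0) = 0.000000, coefficient = 1
x_1 = 0.2917, f(x_1) = 0.082684, coefficient = 2
x_2 = 0.5833, f(x_2) = 0.303391, coefficient = 2
x_3 = 0.8750, f(x_3) = 0.589123, coefficient = 2
x_4 = 1.1667, f(x_4) = 0.845379, coefficient = 2
x_5 = 1.4583, f(x_5) = 0.987405, coefficient = 2
x_6 = 1.7500, f(x_6) = 0.968228, coefficient = 1

I ≈ (0.291667/2) × 6.584193 = 0.960195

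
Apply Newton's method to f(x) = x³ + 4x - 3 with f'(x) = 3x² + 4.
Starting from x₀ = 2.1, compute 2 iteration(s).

f(x) = x³ + 4x - 3
f'(x) = 3x² + 4
x₀ = 2.1

Newton-Raphson formula: x_{n+1} = x_n - f(x_n)/f'(x_n)

Iteration 1:
  f(2.100000) = 14.661000
  f'(2.100000) = 17.230000
  x_1 = 2.100000 - 14.661000/17.230000 = 1.249100
Iteration 2:
  f(1.249100) = 3.945313
  f'(1.249100) = 8.680755
  x_2 = 1.249100 - 3.945313/8.680755 = 0.794611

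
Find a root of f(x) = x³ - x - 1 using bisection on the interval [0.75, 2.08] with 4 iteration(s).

f(x) = x³ - x - 1
Initial interval: [0.75, 2.08]

Iteration 1:
  c_1 = (0.750000 + 2.080000)/2 = 1.415000
  f(c_1) = f(1.415000) = 0.418148
  f(a) × f(c) < 0, new interval: [0.750000, 1.415000]
Iteration 2:
  c_2 = (0.750000 + 1.415000)/2 = 1.082500
  f(c_2) = f(1.082500) = -0.814020
  f(a) × f(c) ≥ 0, new interval: [1.082500, 1.415000]
Iteration 3:
  c_3 = (1.082500 + 1.415000)/2 = 1.248750
  f(c_3) = f(1.248750) = -0.301479
  f(a) × f(c) ≥ 0, new interval: [1.248750, 1.415000]
Iteration 4:
  c_4 = (1.248750 + 1.415000)/2 = 1.331875
  f(c_4) = f(1.331875) = 0.030726
  f(a) × f(c) < 0, new interval: [1.248750, 1.331875]

After 4 iteration(s), the approximation is c_4 = 1.331875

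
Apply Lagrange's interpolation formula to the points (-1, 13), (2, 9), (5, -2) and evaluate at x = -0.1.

Lagrange interpolation formula:
P(x) = Σ yᵢ × Lᵢ(x)
where Lᵢ(x) = Π_{j≠i} (x - xⱼ)/(xᵢ - xⱼ)

L_0(-0.1) = (-0.1 - 2)/(-1 - 2) × (-0.1 - 5)/(-1 - 5) = 0.595000
L_1(-0.1) = (-0.1 - (-1))/(2 - (-1)) × (-0.1 - 5)/(2 - 5) = 0.510000
L_2(-0.1) = (-0.1 - (-1))/(5 - (-1)) × (-0.1 - 2)/(5 - 2) = -0.105000

P(-0.1) = 13×L_0(-0.1) + 9×L_1(-0.1) + (-2)×L_2(-0.1)
P(-0.1) = 12.535000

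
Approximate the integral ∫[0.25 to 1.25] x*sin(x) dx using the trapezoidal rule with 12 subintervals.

f(x) = x*sin(x)
a = 0.25, b = 1.25, n = 12
h = (b - a)/n = 0.083333

Trapezoidal rule: (h/2)[f(x₀) + 2f(x₁) + 2f(x₂) + ... + f(xₙ)]

x_0 = 0.2500, f(x_0) = 0.061851, coefficient = 1
x_1 = 0.3333, f(x_1) = 0.109065, coefficient = 2
x_2 = 0.4167, f(x_2) = 0.168631, coefficient = 2
x_3 = 0.5000, f(x_3) = 0.239713, coefficient = 2
x_4 = 0.5833, f(x_4) = 0.321305, coefficient = 2
x_5 = 0.6667, f(x_5) = 0.412247, coefficient = 2
x_6 = 0.7500, f(x_6) = 0.511229, coefficient = 2
x_7 = 0.8333, f(x_7) = 0.616814, coefficient = 2
x_8 = 0.9167, f(x_8) = 0.727446, coefficient = 2
x_9 = 1.0000, f(x_9) = 0.841471, coefficient = 2
x_10 = 1.0833, f(x_10) = 0.957151, coefficient = 2
x_11 = 1.1667, f(x_11) = 1.072686, coefficient = 2
x_12 = 1.2500, f(x_12) = 1.186231, coefficient = 1

I ≈ (0.083333/2) × 13.203597 = 0.550150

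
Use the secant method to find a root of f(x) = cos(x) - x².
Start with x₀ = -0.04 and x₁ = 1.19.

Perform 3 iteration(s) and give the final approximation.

f(x) = cos(x) - x²
x₀ = -0.04, x₁ = 1.19

Secant formula: x_{n+1} = x_n - f(x_n)(x_n - x_{n-1})/(f(x_n) - f(x_{n-1}))

Iteration 1:
  f(-0.040000) = 0.997600
  f(1.190000) = -1.044440
  x_2 = 1.190000 - (-1.044440)×(1.190000 - (-0.040000))/(-1.044440 - 0.997600)
       = 0.560893
Iteration 2:
  f(1.190000) = -1.044440
  f(0.560893) = 0.532179
  x_3 = 0.560893 - 0.532179×(0.560893 - 1.190000)/(0.532179 - (-1.044440))
       = 0.773245
Iteration 3:
  f(0.560893) = 0.532179
  f(0.773245) = 0.117741
  x_4 = 0.773245 - 0.117741×(0.773245 - 0.560893)/(0.117741 - 0.532179)
       = 0.833573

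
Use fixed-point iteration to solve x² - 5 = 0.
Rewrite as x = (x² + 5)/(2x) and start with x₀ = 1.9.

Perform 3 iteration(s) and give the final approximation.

Equation: x² - 5 = 0
Fixed-point form: x = (x² + 5)/(2x)
x₀ = 1.9

x_1 = g(1.900000) = 2.265789
x_2 = g(2.265789) = 2.236263
x_3 = g(2.236263) = 2.236068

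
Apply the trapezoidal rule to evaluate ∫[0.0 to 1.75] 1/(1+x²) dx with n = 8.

f(x) = 1/(1+x²)
a = 0.0, b = 1.75, n = 8
h = (b - a)/n = 0.218750

Trapezoidal rule: (h/2)[f(x₀) + 2f(x₁) + 2f(x₂) + ... + f(xₙ)]

x_0 = 0.0000, f(x_0) = 1.000000, coefficient = 1
x_1 = 0.2188, f(x_1) = 0.954334, coefficient = 2
x_2 = 0.4375, f(x_2) = 0.839344, coefficient = 2
x_3 = 0.6562, f(x_3) = 0.698976, coefficient = 2
x_4 = 0.8750, f(x_4) = 0.566372, coefficient = 2
x_5 = 1.0938, f(x_5) = 0.455313, coefficient = 2
x_6 = 1.3125, f(x_6) = 0.367288, coefficient = 2
x_7 = 1.5312, f(x_7) = 0.298978, coefficient = 2
x_8 = 1.7500, f(x_8) = 0.246154, coefficient = 1

I ≈ (0.218750/2) × 9.607365 = 1.050806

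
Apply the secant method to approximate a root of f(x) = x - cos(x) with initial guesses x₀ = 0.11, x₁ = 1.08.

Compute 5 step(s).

f(x) = x - cos(x)
x₀ = 0.11, x₁ = 1.08

Secant formula: x_{n+1} = x_n - f(x_n)(x_n - x_{n-1})/(f(x_n) - f(x_{n-1}))

Iteration 1:
  f(0.110000) = -0.883956
  f(1.080000) = 0.608672
  x_2 = 1.080000 - 0.608672×(1.080000 - 0.110000)/(0.608672 - (-0.883956))
       = 0.684448
Iteration 2:
  f(1.080000) = 0.608672
  f(0.684448) = -0.090320
  x_3 = 0.684448 - (-0.090320)×(0.684448 - 1.080000)/(-0.090320 - 0.608672)
       = 0.735559
Iteration 3:
  f(0.684448) = -0.090320
  f(0.735559) = -0.005896
  x_4 = 0.735559 - (-0.005896)×(0.735559 - 0.684448)/(-0.005896 - (-0.090320))
       = 0.739129
Iteration 4:
  f(0.735559) = -0.005896
  f(0.739129) = 0.000073
  x_5 = 0.739129 - 0.000073×(0.739129 - 0.735559)/(0.000073 - (-0.005896))
       = 0.739085
Iteration 5:
  f(0.739129) = 0.000073
  f(0.739085) = 0.000000
  x_6 = 0.739085 - 0.000000×(0.739085 - 0.739129)/(0.000000 - 0.000073)
       = 0.739085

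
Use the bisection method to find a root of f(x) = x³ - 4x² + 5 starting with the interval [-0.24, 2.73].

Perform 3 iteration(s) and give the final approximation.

f(x) = x³ - 4x² + 5
Initial interval: [-0.24, 2.73]

Iteration 1:
  c_1 = (-0.240000 + 2.730000)/2 = 1.245000
  f(c_1) = f(1.245000) = 0.729681
  f(a) × f(c) ≥ 0, new interval: [1.245000, 2.730000]
Iteration 2:
  c_2 = (1.245000 + 2.730000)/2 = 1.987500
  f(c_2) = f(1.987500) = -2.949689
  f(a) × f(c) < 0, new interval: [1.245000, 1.987500]
Iteration 3:
  c_3 = (1.245000 + 1.987500)/2 = 1.616250
  f(c_3) = f(1.616250) = -1.226984
  f(a) × f(c) < 0, new interval: [1.245000, 1.616250]

After 3 iteration(s), the approximation is c_3 = 1.616250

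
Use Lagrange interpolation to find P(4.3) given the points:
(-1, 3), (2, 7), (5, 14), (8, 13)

Lagrange interpolation formula:
P(x) = Σ yᵢ × Lᵢ(x)
where Lᵢ(x) = Π_{j≠i} (x - xⱼ)/(xᵢ - xⱼ)

L_0(4.3) = (4.3 - 2)/(-1 - 2) × (4.3 - 5)/(-1 - 5) × (4.3 - 8)/(-1 - 8) = -0.036772
L_1(4.3) = (4.3 - (-1))/(2 - (-1)) × (4.3 - 5)/(2 - 5) × (4.3 - 8)/(2 - 8) = 0.254204
L_2(4.3) = (4.3 - (-1))/(5 - (-1)) × (4.3 - 2)/(5 - 2) × (4.3 - 8)/(5 - 8) = 0.835241
L_3(4.3) = (4.3 - (-1))/(8 - (-1)) × (4.3 - 2)/(8 - 2) × (4.3 - 5)/(8 - 5) = -0.052673

P(4.3) = 3×L_0(4.3) + 7×L_1(4.3) + 14×L_2(4.3) + 13×L_3(4.3)
P(4.3) = 12.677735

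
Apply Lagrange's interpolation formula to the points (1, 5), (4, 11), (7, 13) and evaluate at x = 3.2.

Lagrange interpolation formula:
P(x) = Σ yᵢ × Lᵢ(x)
where Lᵢ(x) = Π_{j≠i} (x - xⱼ)/(xᵢ - xⱼ)

L_0(3.2) = (3.2 - 4)/(1 - 4) × (3.2 - 7)/(1 - 7) = 0.168889
L_1(3.2) = (3.2 - 1)/(4 - 1) × (3.2 - 7)/(4 - 7) = 0.928889
L_2(3.2) = (3.2 - 1)/(7 - 1) × (3.2 - 4)/(7 - 4) = -0.097778

P(3.2) = 5×L_0(3.2) + 11×L_1(3.2) + 13×L_2(3.2)
P(3.2) = 9.791111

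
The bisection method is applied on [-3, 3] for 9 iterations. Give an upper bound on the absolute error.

Bisection error bound: |error| ≤ (b-a)/2^n
|error| ≤ (3 - (-3))/2^9 = 6/2^9
|error| ≤ 0.0117187500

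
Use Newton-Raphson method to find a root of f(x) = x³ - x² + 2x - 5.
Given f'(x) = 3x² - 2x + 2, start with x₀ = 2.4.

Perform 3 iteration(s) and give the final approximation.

f(x) = x³ - x² + 2x - 5
f'(x) = 3x² - 2x + 2
x₀ = 2.4

Newton-Raphson formula: x_{n+1} = x_n - f(x_n)/f'(x_n)

Iteration 1:
  f(2.400000) = 7.864000
  f'(2.400000) = 14.480000
  x_1 = 2.400000 - 7.864000/14.480000 = 1.856906
Iteration 2:
  f(1.856906) = 1.668510
  f'(1.856906) = 8.630488
  x_2 = 1.856906 - 1.668510/8.630488 = 1.663579
Iteration 3:
  f(1.663579) = 0.163607
  f'(1.663579) = 6.975324
  x_3 = 1.663579 - 0.163607/6.975324 = 1.640124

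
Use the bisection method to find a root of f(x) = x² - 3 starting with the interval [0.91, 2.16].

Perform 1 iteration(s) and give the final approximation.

f(x) = x² - 3
Initial interval: [0.91, 2.16]

Iteration 1:
  c_1 = (0.910000 + 2.160000)/2 = 1.535000
  f(c_1) = f(1.535000) = -0.643775
  f(a) × f(c) ≥ 0, new interval: [1.535000, 2.160000]

After 1 iteration(s), the approximation is c_1 = 1.535000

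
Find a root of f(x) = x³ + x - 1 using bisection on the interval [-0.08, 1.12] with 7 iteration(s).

f(x) = x³ + x - 1
Initial interval: [-0.08, 1.12]

Iteration 1:
  c_1 = (-0.080000 + 1.120000)/2 = 0.520000
  f(c_1) = f(0.520000) = -0.339392
  f(a) × f(c) ≥ 0, new interval: [0.520000, 1.120000]
Iteration 2:
  c_2 = (0.520000 + 1.120000)/2 = 0.820000
  f(c_2) = f(0.820000) = 0.371368
  f(a) × f(c) < 0, new interval: [0.520000, 0.820000]
Iteration 3:
  c_3 = (0.520000 + 0.820000)/2 = 0.670000
  f(c_3) = f(0.670000) = -0.029237
  f(a) × f(c) ≥ 0, new interval: [0.670000, 0.820000]
Iteration 4:
  c_4 = (0.670000 + 0.820000)/2 = 0.745000
  f(c_4) = f(0.745000) = 0.158494
  f(a) × f(c) < 0, new interval: [0.670000, 0.745000]
Iteration 5:
  c_5 = (0.670000 + 0.745000)/2 = 0.707500
  f(c_5) = f(0.707500) = 0.061644
  f(a) × f(c) < 0, new interval: [0.670000, 0.707500]
Iteration 6:
  c_6 = (0.670000 + 0.707500)/2 = 0.688750
  f(c_6) = f(0.688750) = 0.015477
  f(a) × f(c) < 0, new interval: [0.670000, 0.688750]
Iteration 7:
  c_7 = (0.670000 + 0.688750)/2 = 0.679375
  f(c_7) = f(0.679375) = -0.007059
  f(a) × f(c) ≥ 0, new interval: [0.679375, 0.688750]

After 7 iteration(s), the approximation is c_7 = 0.679375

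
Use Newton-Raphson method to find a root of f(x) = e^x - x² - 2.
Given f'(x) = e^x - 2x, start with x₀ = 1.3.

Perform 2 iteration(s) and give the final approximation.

f(x) = e^x - x² - 2
f'(x) = e^x - 2x
x₀ = 1.3

Newton-Raphson formula: x_{n+1} = x_n - f(x_n)/f'(x_n)

Iteration 1:
  f(1.300000) = -0.020703
  f'(1.300000) = 1.069297
  x_1 = 1.300000 - (-0.020703)/1.069297 = 1.319362
Iteration 2:
  f(1.319362) = 0.000317
  f'(1.319362) = 1.102309
  x_2 = 1.319362 - 0.000317/1.102309 = 1.319074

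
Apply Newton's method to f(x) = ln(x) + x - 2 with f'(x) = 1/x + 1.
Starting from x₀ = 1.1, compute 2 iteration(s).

f(x) = ln(x) + x - 2
f'(x) = 1/x + 1
x₀ = 1.1

Newton-Raphson formula: x_{n+1} = x_n - f(x_n)/f'(x_n)

Iteration 1:
  f(1.100000) = -0.804690
  f'(1.100000) = 1.909091
  x_1 = 1.100000 - (-0.804690)/1.909091 = 1.521504
Iteration 2:
  f(1.521504) = -0.058796
  f'(1.521504) = 1.657244
  x_2 = 1.521504 - (-0.058796)/1.657244 = 1.556983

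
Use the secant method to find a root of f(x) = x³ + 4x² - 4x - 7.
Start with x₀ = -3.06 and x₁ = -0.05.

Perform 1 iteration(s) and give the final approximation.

f(x) = x³ + 4x² - 4x - 7
x₀ = -3.06, x₁ = -0.05

Secant formula: x_{n+1} = x_n - f(x_n)(x_n - x_{n-1})/(f(x_n) - f(x_{n-1}))

Iteration 1:
  f(-3.060000) = 14.041784
  f(-0.050000) = -6.790125
  x_2 = -0.050000 - (-6.790125)×(-0.050000 - (-3.060000))/(-6.790125 - 14.041784)
       = -1.031104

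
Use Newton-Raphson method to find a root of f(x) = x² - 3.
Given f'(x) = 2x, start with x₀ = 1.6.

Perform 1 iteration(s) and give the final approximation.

f(x) = x² - 3
f'(x) = 2x
x₀ = 1.6

Newton-Raphson formula: x_{n+1} = x_n - f(x_n)/f'(x_n)

Iteration 1:
  f(1.600000) = -0.440000
  f'(1.600000) = 3.200000
  x_1 = 1.600000 - (-0.440000)/3.200000 = 1.737500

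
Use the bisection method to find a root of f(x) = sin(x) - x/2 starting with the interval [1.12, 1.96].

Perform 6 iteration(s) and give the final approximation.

f(x) = sin(x) - x/2
Initial interval: [1.12, 1.96]

Iteration 1:
  c_1 = (1.120000 + 1.960000)/2 = 1.540000
  f(c_1) = f(1.540000) = 0.229526
  f(a) × f(c) ≥ 0, new interval: [1.540000, 1.960000]
Iteration 2:
  c_2 = (1.540000 + 1.960000)/2 = 1.750000
  f(c_2) = f(1.750000) = 0.108986
  f(a) × f(c) ≥ 0, new interval: [1.750000, 1.960000]
Iteration 3:
  c_3 = (1.750000 + 1.960000)/2 = 1.855000
  f(c_3) = f(1.855000) = 0.032385
  f(a) × f(c) ≥ 0, new interval: [1.855000, 1.960000]
Iteration 4:
  c_4 = (1.855000 + 1.960000)/2 = 1.907500
  f(c_4) = f(1.907500) = -0.009901
  f(a) × f(c) < 0, new interval: [1.855000, 1.907500]
Iteration 5:
  c_5 = (1.855000 + 1.907500)/2 = 1.881250
  f(c_5) = f(1.881250) = 0.011570
  f(a) × f(c) ≥ 0, new interval: [1.881250, 1.907500]
Iteration 6:
  c_6 = (1.881250 + 1.907500)/2 = 1.894375
  f(c_6) = f(1.894375) = 0.000916
  f(a) × f(c) ≥ 0, new interval: [1.894375, 1.907500]

After 6 iteration(s), the approximation is c_6 = 1.894375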